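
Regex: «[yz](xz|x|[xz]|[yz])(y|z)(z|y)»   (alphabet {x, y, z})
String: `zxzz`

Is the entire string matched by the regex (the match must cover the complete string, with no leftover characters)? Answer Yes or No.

Yes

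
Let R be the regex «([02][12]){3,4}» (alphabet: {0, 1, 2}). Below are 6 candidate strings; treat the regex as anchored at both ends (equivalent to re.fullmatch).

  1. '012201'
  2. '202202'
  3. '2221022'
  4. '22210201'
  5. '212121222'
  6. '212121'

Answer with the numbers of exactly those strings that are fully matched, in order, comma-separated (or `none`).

1 → match
2 → no match
3 → no match
4 → match
5 → no match
6 → match

1, 4, 6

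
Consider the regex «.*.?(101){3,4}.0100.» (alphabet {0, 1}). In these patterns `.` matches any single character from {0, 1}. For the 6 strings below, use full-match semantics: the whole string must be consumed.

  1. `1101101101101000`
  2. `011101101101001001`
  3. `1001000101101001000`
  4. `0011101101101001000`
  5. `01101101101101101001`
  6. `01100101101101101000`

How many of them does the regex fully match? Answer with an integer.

5

1 → match
2 → match
3 → no match
4 → match
5 → match
6 → match
Total matched: 5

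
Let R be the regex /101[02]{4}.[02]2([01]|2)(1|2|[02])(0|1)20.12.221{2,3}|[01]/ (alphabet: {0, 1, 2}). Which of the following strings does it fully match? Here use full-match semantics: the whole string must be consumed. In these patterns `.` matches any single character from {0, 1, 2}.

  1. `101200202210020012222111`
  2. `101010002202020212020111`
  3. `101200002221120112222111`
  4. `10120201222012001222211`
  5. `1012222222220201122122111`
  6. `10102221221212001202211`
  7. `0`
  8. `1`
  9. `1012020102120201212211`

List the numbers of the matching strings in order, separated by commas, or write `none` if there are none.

1, 3, 4, 6, 7, 8

1 → match
2 → no match
3 → match
4 → match
5 → no match
6 → match
7 → match
8 → match
9 → no match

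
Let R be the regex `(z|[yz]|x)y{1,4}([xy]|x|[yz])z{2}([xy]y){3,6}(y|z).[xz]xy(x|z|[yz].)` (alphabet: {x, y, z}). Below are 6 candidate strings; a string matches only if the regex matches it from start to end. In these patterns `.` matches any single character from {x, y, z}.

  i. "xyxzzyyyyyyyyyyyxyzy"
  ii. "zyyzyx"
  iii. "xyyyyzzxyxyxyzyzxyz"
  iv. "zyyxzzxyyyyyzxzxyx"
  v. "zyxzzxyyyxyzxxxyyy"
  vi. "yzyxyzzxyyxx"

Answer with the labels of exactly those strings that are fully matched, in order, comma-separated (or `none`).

i → no match
ii. "zyyzyx" → no match
iii → match
iv → match
v → match
vi. "yzyxyzzxyyxx" → no match

iii, iv, v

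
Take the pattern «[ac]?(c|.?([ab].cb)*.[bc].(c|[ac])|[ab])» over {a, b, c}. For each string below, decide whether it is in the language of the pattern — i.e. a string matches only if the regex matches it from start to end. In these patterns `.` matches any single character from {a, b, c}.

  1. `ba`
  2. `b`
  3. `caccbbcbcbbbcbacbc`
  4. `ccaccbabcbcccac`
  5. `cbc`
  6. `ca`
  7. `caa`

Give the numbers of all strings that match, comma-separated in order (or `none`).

1 → no match
2 → match
3 → no match
4 → no match
5 → no match
6 → match
7 → no match

2, 6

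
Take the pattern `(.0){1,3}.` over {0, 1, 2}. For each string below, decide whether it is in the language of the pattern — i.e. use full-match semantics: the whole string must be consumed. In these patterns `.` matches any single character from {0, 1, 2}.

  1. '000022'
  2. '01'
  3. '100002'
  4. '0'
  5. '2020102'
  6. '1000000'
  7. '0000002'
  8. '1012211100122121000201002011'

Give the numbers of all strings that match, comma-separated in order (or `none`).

5, 6, 7

1 → no match
2 → no match
3 → no match
4 → no match
5 → match
6 → match
7 → match
8 → no match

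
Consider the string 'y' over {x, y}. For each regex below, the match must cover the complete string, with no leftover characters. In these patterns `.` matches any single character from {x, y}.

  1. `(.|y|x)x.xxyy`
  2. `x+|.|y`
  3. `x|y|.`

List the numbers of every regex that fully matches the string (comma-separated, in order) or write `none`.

2, 3

1 → no match — must end with 'xxyy'
2 → match
3 → match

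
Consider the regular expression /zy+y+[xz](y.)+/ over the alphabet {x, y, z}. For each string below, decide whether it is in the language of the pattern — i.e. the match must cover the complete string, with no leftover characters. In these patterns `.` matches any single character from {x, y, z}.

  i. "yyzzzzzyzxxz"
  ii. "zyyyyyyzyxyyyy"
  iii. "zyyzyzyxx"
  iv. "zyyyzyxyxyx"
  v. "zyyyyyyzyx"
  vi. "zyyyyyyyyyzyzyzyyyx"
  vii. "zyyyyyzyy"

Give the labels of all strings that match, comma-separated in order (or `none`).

i → no match — must start with "zy"
ii → match
iii → no match
iv → match
v → match
vi → match
vii → match

ii, iv, v, vi, vii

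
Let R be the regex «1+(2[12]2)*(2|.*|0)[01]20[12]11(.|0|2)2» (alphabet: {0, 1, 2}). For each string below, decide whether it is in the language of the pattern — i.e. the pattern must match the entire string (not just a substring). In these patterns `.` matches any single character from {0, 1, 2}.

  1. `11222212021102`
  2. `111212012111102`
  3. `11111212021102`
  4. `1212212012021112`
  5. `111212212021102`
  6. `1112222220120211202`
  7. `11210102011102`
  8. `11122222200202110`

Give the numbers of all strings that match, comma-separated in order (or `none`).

1 → match
2 → no match
3 → match
4 → match
5 → match
6 → no match
7 → match
8 → no match — must end with `2`

1, 3, 4, 5, 7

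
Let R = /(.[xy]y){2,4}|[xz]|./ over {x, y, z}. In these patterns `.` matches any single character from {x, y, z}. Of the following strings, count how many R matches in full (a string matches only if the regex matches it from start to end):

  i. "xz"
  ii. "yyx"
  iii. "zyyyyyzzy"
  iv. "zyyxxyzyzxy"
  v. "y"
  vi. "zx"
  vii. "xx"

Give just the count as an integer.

i → no match
ii → no match
iii → no match
iv → no match
v → match
vi → no match
vii → no match
Total matched: 1

1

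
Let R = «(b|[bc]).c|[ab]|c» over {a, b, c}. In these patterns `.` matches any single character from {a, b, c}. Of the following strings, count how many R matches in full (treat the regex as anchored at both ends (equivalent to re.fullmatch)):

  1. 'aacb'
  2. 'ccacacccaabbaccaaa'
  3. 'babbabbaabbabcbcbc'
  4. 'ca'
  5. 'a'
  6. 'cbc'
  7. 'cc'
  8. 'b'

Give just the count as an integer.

1 → no match
2 → no match
3 → no match
4 → no match
5 → match
6 → match
7 → no match
8 → match
Total matched: 3

3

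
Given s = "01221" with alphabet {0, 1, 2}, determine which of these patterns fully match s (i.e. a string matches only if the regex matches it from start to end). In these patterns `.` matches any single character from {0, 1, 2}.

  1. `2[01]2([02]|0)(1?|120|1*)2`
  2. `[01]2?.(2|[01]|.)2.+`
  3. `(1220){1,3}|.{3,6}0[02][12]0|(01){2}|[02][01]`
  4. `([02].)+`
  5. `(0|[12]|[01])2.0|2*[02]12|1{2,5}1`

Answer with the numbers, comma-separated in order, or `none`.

2

1 → no match — must start with "2"
2 → match
3 → no match
4 → no match
5 → no match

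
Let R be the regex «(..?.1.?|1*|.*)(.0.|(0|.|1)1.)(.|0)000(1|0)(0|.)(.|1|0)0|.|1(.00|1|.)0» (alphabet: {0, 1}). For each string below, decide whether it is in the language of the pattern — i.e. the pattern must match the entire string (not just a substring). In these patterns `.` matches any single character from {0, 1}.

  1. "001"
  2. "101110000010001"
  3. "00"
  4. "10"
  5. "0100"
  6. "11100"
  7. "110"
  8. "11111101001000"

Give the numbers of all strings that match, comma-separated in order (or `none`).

7

1 → no match
2 → no match
3 → no match
4 → no match
5 → no match
6 → no match
7 → match
8 → no match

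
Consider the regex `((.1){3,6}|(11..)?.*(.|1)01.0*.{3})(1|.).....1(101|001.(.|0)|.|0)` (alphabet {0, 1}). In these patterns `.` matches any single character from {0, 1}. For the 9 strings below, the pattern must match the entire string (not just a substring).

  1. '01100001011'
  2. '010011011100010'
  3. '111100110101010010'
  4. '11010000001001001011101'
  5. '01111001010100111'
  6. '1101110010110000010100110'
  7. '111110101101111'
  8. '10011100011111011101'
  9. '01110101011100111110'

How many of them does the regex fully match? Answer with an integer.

1 → no match
2 → no match
3 → no match
4 → match
5 → no match
6 → match
7 → no match
8 → no match
9 → match
Total matched: 3

3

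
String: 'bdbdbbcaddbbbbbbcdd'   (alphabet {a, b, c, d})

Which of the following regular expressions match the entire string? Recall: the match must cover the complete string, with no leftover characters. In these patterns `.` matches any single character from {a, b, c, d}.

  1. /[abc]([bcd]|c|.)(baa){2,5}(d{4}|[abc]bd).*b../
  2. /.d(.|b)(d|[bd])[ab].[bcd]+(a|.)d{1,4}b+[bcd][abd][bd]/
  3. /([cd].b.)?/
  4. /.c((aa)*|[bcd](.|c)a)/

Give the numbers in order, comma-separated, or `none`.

2

1 → no match
2 → match
3 → no match
4 → no match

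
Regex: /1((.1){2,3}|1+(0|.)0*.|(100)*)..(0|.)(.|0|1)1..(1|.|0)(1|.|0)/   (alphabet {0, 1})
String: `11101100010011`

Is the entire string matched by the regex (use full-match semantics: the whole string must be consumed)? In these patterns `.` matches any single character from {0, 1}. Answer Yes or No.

Yes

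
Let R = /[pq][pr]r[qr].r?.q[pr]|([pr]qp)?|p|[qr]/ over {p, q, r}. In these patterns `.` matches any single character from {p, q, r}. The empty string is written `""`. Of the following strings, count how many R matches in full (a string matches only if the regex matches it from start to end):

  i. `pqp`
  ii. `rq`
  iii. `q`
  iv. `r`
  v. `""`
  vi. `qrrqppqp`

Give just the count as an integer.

i. `pqp` → match
ii. `rq` → no match
iii. `q` → match
iv. `r` → match
v. `""` → match
vi. `qrrqppqp` → match
Total matched: 5

5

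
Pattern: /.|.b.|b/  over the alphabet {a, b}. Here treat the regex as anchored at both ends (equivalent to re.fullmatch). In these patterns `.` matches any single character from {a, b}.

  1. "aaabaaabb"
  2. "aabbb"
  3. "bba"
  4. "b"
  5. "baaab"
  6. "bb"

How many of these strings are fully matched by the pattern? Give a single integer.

1 → no match
2 → no match
3 → match
4 → match
5 → no match
6 → no match
Total matched: 2

2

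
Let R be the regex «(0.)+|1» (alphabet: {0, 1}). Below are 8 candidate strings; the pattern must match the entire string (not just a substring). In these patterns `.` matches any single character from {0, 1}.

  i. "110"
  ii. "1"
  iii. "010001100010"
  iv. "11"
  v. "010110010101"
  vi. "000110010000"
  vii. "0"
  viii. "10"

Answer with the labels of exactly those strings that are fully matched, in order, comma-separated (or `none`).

i → no match
ii → match
iii → no match
iv → no match
v → no match
vi → no match
vii → no match
viii → no match

ii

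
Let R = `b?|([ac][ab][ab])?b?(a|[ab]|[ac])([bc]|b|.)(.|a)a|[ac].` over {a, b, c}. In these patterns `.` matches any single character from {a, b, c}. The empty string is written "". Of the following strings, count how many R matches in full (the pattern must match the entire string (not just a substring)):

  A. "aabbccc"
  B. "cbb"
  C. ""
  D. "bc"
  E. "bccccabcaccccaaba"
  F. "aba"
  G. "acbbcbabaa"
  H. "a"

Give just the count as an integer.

1

A → no match
B → no match
C → match
D → no match
E → no match
F → no match
G → no match
H → no match
Total matched: 1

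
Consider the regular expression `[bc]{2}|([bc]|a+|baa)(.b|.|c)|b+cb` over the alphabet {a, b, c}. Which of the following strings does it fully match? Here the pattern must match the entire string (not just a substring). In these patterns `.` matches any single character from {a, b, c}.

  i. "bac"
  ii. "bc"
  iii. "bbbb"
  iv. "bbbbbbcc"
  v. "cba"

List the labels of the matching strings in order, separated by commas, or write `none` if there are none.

ii

i → no match
ii → match
iii → no match
iv → no match
v → no match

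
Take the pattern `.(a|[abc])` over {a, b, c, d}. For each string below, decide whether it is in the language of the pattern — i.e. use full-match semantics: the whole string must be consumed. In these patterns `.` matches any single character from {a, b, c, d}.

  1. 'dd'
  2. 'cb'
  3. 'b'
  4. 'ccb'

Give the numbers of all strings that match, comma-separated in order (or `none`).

2

1. 'dd' → no match
2. 'cb' → match
3. 'b' → no match
4. 'ccb' → no match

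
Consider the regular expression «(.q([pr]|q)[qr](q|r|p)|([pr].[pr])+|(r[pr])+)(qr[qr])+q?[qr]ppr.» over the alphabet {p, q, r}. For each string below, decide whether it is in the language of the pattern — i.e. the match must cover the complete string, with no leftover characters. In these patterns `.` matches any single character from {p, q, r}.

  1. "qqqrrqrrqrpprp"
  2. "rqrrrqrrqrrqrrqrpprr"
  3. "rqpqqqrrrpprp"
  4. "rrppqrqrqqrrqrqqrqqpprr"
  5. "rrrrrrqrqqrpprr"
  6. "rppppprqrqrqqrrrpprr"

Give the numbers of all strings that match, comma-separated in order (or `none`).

1 → match
2 → match
3 → match
4 → match
5 → match
6 → match

1, 2, 3, 4, 5, 6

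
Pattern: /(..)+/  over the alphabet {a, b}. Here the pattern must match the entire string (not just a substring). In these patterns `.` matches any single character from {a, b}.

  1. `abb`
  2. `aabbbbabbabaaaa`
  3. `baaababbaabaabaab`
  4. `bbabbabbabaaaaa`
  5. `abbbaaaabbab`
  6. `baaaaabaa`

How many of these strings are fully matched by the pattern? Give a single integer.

1 → no match
2 → no match
3 → no match
4 → no match
5 → match
6 → no match
Total matched: 1

1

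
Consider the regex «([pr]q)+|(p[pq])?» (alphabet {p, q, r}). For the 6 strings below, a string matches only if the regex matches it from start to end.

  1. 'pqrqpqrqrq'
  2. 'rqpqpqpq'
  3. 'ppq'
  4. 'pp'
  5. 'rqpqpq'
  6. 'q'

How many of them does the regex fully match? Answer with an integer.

1 → match
2 → match
3 → no match
4 → match
5 → match
6 → no match
Total matched: 4

4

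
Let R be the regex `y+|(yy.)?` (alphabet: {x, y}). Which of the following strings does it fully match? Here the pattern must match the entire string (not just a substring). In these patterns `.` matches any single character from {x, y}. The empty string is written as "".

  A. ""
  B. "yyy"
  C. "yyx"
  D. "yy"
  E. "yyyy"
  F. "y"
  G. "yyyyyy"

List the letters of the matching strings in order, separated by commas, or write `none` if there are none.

A. "" → match
B. "yyy" → match
C. "yyx" → match
D. "yy" → match
E. "yyyy" → match
F. "y" → match
G. "yyyyyy" → match

A, B, C, D, E, F, G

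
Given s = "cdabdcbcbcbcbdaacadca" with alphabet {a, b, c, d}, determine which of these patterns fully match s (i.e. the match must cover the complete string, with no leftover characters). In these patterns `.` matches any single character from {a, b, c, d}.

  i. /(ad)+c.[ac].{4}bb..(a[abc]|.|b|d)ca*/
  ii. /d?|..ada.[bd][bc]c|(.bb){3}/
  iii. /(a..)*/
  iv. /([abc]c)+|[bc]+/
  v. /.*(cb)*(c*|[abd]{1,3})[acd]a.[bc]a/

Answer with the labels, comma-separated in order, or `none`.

v

i → no match — must start with "ad"
ii → no match
iii → no match
iv → no match
v → match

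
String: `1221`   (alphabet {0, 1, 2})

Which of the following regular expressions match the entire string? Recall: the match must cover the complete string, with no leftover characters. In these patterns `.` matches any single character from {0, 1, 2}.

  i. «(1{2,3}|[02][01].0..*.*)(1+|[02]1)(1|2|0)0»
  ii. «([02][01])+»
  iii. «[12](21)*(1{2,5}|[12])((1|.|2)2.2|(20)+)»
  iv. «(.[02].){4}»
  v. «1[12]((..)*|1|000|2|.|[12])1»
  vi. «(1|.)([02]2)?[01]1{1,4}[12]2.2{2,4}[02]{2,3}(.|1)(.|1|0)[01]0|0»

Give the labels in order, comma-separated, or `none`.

v

i → no match — must end with `0`
ii → no match
iii → no match
iv → no match
v → match
vi → no match — must end with `0`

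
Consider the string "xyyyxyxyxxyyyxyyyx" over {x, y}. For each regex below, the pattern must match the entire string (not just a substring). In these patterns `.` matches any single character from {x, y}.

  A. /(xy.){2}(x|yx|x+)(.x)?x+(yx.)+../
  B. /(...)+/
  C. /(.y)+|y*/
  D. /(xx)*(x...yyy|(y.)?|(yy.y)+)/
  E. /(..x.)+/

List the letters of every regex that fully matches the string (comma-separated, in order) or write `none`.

B

A → no match
B → match
C → no match
D → no match
E → no match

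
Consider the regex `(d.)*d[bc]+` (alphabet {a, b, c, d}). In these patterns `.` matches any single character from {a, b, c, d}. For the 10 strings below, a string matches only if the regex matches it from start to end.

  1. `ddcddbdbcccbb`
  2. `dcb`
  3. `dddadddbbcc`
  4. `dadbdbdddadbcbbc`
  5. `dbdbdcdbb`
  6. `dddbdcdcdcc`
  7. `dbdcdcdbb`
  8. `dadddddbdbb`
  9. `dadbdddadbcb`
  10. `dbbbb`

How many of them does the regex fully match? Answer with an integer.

9

1 → no match
2 → match
3 → match
4 → match
5 → match
6 → match
7 → match
8 → match
9 → match
10 → match
Total matched: 9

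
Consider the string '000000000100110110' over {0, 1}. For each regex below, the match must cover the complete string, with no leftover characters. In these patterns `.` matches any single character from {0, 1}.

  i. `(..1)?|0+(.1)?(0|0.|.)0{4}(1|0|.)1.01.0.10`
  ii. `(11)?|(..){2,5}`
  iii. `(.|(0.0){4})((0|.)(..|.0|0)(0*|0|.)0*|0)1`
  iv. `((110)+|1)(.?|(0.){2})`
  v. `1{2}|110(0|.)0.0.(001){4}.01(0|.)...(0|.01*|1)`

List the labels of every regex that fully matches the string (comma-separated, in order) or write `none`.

i

i → match
ii → no match
iii → no match — must end with '1'
iv → no match
v → no match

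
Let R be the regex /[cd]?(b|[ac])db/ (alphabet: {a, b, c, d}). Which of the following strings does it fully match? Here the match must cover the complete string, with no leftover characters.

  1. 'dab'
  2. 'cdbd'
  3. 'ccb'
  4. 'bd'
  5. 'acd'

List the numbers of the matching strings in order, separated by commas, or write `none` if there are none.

1 → no match — must end with 'db'
2 → no match — must end with 'db'
3 → no match — must end with 'db'
4 → no match — must end with 'db'
5 → no match — must end with 'db'

none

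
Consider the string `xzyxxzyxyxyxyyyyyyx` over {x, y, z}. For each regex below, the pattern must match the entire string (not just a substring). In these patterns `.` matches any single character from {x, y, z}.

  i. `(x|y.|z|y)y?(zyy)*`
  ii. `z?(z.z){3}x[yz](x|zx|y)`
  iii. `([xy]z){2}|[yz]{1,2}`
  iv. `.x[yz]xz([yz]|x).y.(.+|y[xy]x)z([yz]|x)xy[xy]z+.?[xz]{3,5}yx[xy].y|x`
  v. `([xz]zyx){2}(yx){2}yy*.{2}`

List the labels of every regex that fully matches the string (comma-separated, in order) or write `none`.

v

i → no match
ii → no match
iii → no match
iv → no match
v → match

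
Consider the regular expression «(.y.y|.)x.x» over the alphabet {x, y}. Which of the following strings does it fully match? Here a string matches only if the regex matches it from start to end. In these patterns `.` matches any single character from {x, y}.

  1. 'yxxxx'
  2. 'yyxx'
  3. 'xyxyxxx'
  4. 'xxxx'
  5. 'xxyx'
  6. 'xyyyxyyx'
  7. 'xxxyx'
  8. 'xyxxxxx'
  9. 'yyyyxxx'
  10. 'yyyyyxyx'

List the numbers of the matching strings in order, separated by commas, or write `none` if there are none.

3, 4, 5, 9

1 → no match
2 → no match
3 → match
4 → match
5 → match
6 → no match
7 → no match
8 → no match
9 → match
10 → no match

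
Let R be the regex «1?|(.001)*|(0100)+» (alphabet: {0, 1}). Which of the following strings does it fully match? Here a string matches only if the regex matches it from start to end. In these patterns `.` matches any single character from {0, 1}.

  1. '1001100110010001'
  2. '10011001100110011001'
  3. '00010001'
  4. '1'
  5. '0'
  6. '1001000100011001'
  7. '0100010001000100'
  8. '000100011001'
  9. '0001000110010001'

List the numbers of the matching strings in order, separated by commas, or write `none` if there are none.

1, 2, 3, 4, 6, 7, 8, 9

1 → match
2 → match
3 → match
4 → match
5 → no match
6 → match
7 → match
8 → match
9 → match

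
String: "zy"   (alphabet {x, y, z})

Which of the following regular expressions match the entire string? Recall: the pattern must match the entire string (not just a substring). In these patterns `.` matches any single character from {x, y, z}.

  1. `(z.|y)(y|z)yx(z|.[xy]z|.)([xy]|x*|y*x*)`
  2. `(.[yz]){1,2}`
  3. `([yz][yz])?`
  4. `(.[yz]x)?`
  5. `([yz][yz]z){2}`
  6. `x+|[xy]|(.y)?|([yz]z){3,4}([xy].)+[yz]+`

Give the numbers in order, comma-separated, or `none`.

2, 3, 6

1 → no match
2 → match
3 → match
4 → no match
5 → no match — must end with "z"
6 → match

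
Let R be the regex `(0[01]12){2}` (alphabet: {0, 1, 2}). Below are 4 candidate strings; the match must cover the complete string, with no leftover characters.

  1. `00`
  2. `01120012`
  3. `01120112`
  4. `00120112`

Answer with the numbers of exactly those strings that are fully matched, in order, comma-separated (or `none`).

2, 3, 4

1 → no match — must end with `12`
2 → match
3 → match
4 → match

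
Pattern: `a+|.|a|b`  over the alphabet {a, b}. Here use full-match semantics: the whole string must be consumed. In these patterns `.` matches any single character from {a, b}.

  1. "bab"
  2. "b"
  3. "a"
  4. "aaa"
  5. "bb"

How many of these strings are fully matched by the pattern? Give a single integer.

1 → no match
2 → match
3 → match
4 → match
5 → no match
Total matched: 3

3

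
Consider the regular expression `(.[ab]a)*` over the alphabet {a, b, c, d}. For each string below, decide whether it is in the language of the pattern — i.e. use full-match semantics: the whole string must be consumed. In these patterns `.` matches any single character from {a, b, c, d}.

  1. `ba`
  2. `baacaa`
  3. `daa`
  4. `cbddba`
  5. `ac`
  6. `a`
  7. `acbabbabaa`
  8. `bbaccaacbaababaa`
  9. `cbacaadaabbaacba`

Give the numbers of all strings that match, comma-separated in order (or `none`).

1 → no match
2 → match
3 → match
4 → no match
5 → no match
6 → no match
7 → no match
8 → no match
9 → no match

2, 3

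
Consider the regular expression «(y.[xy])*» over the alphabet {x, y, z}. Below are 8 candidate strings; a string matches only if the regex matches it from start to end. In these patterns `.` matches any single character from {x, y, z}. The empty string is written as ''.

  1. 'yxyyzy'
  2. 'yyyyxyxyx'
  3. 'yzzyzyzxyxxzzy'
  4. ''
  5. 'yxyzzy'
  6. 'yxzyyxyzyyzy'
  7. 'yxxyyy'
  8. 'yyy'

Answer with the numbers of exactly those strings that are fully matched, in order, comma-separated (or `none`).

1, 4, 7, 8

1. 'yxyyzy' → match
2. 'yyyyxyxyx' → no match
3 → no match
4. '' → match
5. 'yxyzzy' → no match
6. 'yxzyyxyzyyzy' → no match
7. 'yxxyyy' → match
8. 'yyy' → match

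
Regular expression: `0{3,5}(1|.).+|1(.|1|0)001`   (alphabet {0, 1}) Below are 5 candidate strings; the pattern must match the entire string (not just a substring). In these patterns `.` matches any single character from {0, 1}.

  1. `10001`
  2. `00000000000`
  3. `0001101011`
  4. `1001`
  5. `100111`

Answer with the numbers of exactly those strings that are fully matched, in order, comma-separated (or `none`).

1 → match
2 → match
3 → match
4 → no match
5 → no match

1, 2, 3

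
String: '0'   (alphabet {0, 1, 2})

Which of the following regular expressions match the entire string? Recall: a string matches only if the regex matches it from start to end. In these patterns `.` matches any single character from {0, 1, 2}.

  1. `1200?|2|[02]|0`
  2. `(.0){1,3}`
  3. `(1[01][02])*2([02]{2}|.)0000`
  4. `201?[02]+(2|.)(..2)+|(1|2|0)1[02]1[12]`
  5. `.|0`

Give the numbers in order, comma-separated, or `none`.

1, 5

1 → match
2 → no match
3 → no match — must end with '0000'
4 → no match
5 → match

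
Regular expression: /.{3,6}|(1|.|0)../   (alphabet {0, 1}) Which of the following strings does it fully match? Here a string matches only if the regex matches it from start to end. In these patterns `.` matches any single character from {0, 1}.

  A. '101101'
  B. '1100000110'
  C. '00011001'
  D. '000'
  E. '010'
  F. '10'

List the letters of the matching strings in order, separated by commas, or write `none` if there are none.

A, D, E

A → match
B → no match
C → no match
D → match
E → match
F → no match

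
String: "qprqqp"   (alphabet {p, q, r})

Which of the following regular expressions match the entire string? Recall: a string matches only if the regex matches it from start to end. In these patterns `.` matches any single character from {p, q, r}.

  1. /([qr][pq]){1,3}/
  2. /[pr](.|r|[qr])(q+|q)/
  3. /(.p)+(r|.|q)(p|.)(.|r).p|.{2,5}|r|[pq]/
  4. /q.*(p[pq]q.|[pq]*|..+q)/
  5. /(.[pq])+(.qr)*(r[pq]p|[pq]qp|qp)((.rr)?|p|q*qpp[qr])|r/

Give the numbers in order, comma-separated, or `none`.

1 → match
2 → no match — must end with "q"
3 → no match
4 → match
5 → match

1, 4, 5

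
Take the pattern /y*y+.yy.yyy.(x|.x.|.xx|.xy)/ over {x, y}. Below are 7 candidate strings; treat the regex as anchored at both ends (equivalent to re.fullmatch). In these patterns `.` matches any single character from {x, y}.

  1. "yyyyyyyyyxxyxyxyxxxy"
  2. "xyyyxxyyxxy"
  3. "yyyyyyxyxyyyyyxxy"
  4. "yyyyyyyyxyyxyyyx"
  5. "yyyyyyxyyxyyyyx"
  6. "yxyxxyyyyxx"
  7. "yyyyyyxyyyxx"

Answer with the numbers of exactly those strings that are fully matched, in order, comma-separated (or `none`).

1 → no match
2 → no match
3 → no match
4 → no match
5 → match
6 → no match
7 → match

5, 7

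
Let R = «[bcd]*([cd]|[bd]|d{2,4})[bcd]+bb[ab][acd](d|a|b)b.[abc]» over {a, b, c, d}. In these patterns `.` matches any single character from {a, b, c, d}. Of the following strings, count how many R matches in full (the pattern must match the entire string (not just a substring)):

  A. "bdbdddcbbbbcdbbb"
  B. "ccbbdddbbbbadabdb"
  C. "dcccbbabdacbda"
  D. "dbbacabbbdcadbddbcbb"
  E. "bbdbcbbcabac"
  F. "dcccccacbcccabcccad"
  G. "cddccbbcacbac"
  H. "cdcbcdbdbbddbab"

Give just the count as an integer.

2

A → match
B → match
C → no match
D → no match
E → no match
F → no match
G → no match
H → no match
Total matched: 2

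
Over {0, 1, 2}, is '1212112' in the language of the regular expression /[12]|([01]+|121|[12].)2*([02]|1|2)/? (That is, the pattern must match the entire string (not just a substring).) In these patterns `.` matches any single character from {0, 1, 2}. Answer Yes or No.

No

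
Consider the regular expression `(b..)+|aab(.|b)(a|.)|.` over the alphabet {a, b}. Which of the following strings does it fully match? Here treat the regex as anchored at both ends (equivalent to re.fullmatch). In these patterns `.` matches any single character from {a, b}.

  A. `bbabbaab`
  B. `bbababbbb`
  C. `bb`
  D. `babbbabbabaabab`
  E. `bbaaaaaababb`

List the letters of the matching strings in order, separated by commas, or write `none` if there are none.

A → no match
B → match
C → no match
D → match
E → no match

B, D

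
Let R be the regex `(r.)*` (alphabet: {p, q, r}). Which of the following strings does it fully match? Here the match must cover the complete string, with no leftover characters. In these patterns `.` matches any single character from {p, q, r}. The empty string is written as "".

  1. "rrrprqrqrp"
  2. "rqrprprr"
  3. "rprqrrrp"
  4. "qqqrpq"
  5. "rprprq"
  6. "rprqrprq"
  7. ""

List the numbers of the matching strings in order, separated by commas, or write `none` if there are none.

1. "rrrprqrqrp" → match
2. "rqrprprr" → match
3. "rprqrrrp" → match
4. "qqqrpq" → no match
5. "rprprq" → match
6. "rprqrprq" → match
7. "" → match

1, 2, 3, 5, 6, 7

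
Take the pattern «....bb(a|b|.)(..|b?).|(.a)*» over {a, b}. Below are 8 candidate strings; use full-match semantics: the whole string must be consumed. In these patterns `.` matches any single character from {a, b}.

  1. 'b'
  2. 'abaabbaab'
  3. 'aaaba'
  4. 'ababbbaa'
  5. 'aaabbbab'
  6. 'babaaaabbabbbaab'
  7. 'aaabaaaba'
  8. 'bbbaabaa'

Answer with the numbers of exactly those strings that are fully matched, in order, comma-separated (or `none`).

4, 5

1 → no match
2 → no match
3 → no match
4 → match
5 → match
6 → no match
7 → no match
8 → no match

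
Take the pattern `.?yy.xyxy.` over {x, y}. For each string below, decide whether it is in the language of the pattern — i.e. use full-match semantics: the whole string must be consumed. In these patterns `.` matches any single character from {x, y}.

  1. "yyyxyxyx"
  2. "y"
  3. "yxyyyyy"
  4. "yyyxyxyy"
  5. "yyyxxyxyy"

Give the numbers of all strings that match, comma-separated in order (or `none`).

1 → match
2 → no match
3 → no match
4 → match
5 → match

1, 4, 5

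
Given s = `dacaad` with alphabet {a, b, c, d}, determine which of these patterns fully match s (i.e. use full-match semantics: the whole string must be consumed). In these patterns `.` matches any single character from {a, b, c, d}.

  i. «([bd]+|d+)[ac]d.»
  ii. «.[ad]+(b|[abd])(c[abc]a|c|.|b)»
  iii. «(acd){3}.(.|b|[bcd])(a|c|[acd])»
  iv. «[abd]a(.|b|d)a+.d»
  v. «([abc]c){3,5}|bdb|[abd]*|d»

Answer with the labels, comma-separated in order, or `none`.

i → no match
ii → no match
iii → no match — must start with `acd`
iv → match
v → no match

iv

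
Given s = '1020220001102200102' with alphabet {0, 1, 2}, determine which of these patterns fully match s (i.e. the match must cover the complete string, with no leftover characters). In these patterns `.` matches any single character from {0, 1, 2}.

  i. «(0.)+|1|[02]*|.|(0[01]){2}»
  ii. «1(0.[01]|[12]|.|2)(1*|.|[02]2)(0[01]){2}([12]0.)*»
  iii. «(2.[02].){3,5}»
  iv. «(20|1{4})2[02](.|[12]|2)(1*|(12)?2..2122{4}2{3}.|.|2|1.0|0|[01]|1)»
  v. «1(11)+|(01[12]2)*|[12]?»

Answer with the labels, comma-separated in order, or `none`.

i → no match
ii → match
iii → no match — must start with '2'
iv → no match
v → no match

ii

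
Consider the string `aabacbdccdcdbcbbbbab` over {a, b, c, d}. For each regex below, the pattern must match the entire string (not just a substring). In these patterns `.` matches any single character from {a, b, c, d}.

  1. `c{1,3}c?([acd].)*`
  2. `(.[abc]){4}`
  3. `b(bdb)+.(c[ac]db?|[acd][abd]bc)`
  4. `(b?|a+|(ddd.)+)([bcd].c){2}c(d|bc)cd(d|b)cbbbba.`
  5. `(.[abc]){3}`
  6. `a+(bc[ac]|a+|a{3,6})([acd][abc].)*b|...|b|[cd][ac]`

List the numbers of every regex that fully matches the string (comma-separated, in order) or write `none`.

4

1 → no match — must start with `c`
2 → no match
3 → no match — must start with `bbdb`
4 → match
5 → no match
6 → no match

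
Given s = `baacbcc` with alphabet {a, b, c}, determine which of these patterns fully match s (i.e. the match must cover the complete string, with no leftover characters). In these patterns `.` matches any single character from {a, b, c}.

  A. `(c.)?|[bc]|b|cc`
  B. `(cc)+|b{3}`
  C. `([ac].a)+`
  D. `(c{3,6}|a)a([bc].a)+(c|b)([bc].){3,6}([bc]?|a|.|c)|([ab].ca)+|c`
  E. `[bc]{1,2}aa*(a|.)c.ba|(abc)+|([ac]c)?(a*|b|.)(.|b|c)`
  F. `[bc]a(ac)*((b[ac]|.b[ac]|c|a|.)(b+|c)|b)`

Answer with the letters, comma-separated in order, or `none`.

A → no match
B → no match
C → no match — must end with `a`
D → no match
E → no match
F → match

F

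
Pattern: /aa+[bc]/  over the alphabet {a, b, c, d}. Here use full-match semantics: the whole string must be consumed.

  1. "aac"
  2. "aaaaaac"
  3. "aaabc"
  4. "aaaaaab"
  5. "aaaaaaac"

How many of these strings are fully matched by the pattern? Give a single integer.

4

1 → match
2 → match
3 → no match
4 → match
5 → match
Total matched: 4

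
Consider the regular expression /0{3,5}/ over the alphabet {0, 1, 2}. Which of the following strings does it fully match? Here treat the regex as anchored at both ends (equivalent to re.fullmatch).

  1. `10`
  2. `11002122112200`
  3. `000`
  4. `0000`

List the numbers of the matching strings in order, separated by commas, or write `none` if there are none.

3, 4

1 → no match — must start with `0`
2 → no match — must start with `0`
3 → match
4 → match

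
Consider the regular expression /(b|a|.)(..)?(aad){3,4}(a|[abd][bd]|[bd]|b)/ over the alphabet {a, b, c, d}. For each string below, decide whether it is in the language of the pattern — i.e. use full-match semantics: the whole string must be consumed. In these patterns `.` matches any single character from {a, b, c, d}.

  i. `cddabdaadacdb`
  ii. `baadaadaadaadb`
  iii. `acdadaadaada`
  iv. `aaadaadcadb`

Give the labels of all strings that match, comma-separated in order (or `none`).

ii

i → no match
ii → match
iii → no match
iv → no match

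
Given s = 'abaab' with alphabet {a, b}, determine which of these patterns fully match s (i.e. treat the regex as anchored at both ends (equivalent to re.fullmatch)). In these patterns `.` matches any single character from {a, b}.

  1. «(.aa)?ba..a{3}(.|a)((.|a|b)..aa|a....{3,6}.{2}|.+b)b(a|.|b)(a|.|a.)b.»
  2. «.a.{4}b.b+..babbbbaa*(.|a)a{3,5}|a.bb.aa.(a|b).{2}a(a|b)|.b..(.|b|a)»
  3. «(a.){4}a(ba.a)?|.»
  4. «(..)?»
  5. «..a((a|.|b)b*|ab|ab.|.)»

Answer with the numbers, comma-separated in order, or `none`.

2, 5

1 → no match
2 → match
3 → no match
4 → no match
5 → match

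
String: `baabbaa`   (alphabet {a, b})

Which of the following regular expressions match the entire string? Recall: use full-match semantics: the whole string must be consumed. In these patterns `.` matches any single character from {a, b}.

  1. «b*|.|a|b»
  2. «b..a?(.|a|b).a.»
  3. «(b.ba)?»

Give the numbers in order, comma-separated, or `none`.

2

1 → no match
2 → match
3 → no match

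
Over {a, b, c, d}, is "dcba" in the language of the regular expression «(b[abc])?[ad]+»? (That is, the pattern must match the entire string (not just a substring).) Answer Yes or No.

No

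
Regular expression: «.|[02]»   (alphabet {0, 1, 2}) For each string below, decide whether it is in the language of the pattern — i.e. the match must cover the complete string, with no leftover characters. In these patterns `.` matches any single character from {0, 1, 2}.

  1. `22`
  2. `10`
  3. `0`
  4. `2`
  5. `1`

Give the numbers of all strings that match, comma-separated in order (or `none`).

3, 4, 5

1 → no match
2 → no match
3 → match
4 → match
5 → match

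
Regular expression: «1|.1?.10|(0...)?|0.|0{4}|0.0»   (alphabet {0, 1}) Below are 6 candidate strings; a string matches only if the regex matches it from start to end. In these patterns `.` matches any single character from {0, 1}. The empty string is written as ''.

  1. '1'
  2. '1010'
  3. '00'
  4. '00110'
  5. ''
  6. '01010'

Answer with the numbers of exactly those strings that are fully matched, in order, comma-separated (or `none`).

1 → match
2 → match
3 → match
4 → no match
5 → match
6 → match

1, 2, 3, 5, 6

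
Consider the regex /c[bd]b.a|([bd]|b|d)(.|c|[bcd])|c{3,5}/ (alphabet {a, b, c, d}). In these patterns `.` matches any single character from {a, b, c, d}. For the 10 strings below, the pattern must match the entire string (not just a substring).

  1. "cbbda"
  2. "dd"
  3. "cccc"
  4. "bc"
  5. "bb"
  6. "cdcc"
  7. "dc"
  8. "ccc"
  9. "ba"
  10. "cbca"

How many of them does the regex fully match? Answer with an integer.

1 → match
2 → match
3 → match
4 → match
5 → match
6 → no match
7 → match
8 → match
9 → match
10 → no match
Total matched: 8

8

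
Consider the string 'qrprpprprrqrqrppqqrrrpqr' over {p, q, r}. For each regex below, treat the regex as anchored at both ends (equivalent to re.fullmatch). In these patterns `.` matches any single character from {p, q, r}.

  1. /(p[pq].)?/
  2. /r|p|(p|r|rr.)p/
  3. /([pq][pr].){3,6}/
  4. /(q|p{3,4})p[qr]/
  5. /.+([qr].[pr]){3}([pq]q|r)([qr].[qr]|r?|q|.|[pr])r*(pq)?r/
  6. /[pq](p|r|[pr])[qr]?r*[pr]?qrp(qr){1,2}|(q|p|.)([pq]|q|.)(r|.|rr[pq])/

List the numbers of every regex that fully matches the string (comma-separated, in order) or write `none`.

5

1 → no match
2 → no match
3 → no match
4 → no match
5 → match
6 → no match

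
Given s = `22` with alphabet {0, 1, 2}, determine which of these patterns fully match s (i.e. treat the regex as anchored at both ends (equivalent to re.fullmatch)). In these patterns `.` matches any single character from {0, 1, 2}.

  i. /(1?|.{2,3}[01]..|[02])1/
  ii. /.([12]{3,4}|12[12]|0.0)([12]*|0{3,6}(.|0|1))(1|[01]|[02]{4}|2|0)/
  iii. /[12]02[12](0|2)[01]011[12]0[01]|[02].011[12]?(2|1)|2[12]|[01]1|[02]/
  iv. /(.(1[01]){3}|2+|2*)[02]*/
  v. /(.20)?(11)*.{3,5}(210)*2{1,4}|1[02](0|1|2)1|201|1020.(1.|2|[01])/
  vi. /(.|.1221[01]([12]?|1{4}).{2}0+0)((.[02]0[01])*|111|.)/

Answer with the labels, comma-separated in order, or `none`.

iii, iv, vi

i → no match — must end with `1`
ii → no match
iii → match
iv → match
v → no match
vi → match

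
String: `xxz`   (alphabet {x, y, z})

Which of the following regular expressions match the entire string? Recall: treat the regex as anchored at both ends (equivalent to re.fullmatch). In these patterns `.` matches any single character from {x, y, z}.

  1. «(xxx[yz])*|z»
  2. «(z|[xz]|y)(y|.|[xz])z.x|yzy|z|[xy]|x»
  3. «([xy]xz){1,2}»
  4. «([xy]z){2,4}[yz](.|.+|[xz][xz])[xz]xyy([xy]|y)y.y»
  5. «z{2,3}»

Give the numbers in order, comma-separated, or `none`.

3

1 → no match
2 → no match
3 → match
4 → no match — must end with `y`
5 → no match — must start with `z`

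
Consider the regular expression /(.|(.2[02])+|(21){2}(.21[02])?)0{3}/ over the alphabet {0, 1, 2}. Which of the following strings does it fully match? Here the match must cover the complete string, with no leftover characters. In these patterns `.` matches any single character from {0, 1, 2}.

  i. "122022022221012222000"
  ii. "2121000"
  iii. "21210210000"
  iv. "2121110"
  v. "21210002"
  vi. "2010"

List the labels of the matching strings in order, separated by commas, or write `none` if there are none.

i → no match
ii. "2121000" → match
iii. "21210210000" → match
iv. "2121110" → no match
v. "21210002" → no match — must end with "0"
vi. "2010" → no match

ii, iii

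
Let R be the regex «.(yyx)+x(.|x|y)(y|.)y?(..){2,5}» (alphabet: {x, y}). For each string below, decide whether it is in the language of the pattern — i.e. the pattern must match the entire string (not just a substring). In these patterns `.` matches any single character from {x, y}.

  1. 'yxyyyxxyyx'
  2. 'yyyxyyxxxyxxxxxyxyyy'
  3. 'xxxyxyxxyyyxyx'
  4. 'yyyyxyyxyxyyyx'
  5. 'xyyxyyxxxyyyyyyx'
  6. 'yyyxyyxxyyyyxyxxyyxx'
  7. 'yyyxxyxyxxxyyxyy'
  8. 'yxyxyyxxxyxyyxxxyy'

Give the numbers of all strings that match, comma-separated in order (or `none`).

2, 5, 6, 7

1 → no match
2 → match
3 → no match
4 → no match
5 → match
6 → match
7 → match
8 → no match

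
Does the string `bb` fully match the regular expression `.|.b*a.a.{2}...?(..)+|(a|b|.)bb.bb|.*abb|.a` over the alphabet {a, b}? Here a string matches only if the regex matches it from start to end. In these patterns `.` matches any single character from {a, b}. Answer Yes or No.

No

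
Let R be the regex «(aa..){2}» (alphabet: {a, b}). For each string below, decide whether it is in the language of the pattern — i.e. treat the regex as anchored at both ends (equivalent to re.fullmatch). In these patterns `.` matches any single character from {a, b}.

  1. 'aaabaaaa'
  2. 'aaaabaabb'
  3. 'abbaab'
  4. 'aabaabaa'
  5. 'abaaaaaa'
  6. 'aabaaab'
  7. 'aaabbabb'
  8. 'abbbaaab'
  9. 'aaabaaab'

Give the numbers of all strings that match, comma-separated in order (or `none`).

1, 9

1 → match
2 → no match
3 → no match — must start with 'aa'
4 → no match
5 → no match — must start with 'aa'
6 → no match
7 → no match
8 → no match — must start with 'aa'
9 → match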